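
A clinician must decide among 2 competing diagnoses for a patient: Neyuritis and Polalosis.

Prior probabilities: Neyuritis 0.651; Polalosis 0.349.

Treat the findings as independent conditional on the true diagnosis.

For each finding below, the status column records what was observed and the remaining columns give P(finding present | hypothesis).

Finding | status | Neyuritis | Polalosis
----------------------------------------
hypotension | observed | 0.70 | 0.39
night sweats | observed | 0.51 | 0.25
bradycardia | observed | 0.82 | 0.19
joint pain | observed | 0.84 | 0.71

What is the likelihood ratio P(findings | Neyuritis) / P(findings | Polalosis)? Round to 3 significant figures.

18.7

The Bayes factor is the ratio of the joint likelihoods of the evidence pattern under the two hypotheses.
  Neyuritis: 0.70 × 0.51 × 0.82 × 0.84 = 0.2459
  Polalosis: 0.39 × 0.25 × 0.19 × 0.71 = 0.013153
Bayes factor = 0.2459 / 0.013153 ≈ 18.7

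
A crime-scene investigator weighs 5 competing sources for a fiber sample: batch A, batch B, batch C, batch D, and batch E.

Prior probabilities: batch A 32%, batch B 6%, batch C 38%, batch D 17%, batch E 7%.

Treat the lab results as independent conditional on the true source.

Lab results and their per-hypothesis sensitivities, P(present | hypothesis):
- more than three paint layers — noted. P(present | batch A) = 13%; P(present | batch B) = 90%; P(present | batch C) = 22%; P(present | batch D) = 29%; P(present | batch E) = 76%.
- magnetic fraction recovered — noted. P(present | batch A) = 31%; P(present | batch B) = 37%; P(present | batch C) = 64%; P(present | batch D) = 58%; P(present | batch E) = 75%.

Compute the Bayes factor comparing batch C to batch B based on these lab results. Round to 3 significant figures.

0.423

The Bayes factor is the ratio of the joint likelihoods of the lab result pattern under the two hypotheses.
  batch C: 0.22 × 0.64 = 0.1408
  batch B: 0.90 × 0.37 = 0.333
Bayes factor = 0.1408 / 0.333 ≈ 0.423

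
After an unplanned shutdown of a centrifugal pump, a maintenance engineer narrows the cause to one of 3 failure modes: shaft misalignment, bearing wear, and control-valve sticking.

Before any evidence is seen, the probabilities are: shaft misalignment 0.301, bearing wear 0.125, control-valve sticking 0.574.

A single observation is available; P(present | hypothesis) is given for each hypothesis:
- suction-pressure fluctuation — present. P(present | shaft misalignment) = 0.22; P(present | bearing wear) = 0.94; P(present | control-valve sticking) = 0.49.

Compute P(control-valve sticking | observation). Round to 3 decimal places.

0.605

Multiply each prior by the likelihood of the observation:
  shaft misalignment: 0.301 × 0.22 = 0.06622
  bearing wear: 0.125 × 0.94 = 0.1175
  control-valve sticking: 0.574 × 0.49 = 0.28126
The unnormalized weights sum to 0.46498.
P(control-valve sticking | evidence) = 0.28126 / 0.46498 ≈ 0.605.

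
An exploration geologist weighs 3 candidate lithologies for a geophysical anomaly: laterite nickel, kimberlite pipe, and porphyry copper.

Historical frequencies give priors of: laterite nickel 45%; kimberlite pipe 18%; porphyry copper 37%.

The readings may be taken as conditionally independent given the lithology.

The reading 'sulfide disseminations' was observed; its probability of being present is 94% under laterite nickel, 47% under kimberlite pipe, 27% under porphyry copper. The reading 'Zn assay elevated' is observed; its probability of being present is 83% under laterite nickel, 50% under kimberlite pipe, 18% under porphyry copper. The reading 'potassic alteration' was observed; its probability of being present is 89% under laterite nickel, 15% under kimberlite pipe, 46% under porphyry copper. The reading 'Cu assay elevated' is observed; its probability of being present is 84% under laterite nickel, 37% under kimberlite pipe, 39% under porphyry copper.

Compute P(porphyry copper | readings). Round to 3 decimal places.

For each hypothesis, the unnormalized posterior weight is prior × product of the reading likelihoods:
  laterite nickel: 0.45 × 0.94 × 0.83 × 0.89 × 0.84 = 0.26247
  kimberlite pipe: 0.18 × 0.47 × 0.50 × 0.15 × 0.37 = 0.0023476
  porphyry copper: 0.37 × 0.27 × 0.18 × 0.46 × 0.39 = 0.003226
The unnormalized weights sum to 0.26805.
P(porphyry copper | evidence) = 0.003226 / 0.26805 ≈ 0.012.

0.012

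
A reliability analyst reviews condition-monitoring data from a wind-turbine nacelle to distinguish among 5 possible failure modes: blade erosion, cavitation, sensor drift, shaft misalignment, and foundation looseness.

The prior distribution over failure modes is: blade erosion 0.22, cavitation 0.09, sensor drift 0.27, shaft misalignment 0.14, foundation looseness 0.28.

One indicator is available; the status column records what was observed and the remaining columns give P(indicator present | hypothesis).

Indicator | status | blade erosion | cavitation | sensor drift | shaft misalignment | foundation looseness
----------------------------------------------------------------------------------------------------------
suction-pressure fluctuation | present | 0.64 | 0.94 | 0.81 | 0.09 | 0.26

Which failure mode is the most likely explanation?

For each hypothesis, the unnormalized posterior weight is prior × likelihood:
  blade erosion: 0.22 × 0.64 = 0.1408
  cavitation: 0.09 × 0.94 = 0.0846
  sensor drift: 0.27 × 0.81 = 0.2187
  shaft misalignment: 0.14 × 0.09 = 0.0126
  foundation looseness: 0.28 × 0.26 = 0.0728
Normalizing constant Z = 0.1408 + 0.0846 + 0.2187 + 0.0126 + 0.0728 = 0.5295.
P(blade erosion | evidence) ≈ 0.1408 / 0.5295 ≈ 0.266
P(cavitation | evidence) ≈ 0.0846 / 0.5295 ≈ 0.160
P(sensor drift | evidence) ≈ 0.2187 / 0.5295 ≈ 0.413
P(shaft misalignment | evidence) ≈ 0.0126 / 0.5295 ≈ 0.024
P(foundation looseness | evidence) ≈ 0.0728 / 0.5295 ≈ 0.137
The largest is 0.413, so sensor drift is most probable.

sensor drift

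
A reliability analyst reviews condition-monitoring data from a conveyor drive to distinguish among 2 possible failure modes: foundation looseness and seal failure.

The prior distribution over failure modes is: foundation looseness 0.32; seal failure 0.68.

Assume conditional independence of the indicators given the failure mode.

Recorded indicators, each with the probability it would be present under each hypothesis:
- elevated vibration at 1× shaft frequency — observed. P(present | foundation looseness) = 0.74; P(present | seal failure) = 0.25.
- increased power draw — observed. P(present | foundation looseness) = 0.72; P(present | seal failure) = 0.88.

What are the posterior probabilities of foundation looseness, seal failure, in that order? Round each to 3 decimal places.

0.533, 0.467

For each hypothesis, the unnormalized posterior weight is prior × product of the indicator likelihoods:
  foundation looseness: 0.32 × 0.74 × 0.72 = 0.1705
  seal failure: 0.68 × 0.25 × 0.88 = 0.1496
Normalizing constant Z = 0.1705 + 0.1496 = 0.3201.
P(foundation looseness | evidence) = 0.1705 / 0.3201 ≈ 0.533
P(seal failure | evidence) = 0.1496 / 0.3201 ≈ 0.467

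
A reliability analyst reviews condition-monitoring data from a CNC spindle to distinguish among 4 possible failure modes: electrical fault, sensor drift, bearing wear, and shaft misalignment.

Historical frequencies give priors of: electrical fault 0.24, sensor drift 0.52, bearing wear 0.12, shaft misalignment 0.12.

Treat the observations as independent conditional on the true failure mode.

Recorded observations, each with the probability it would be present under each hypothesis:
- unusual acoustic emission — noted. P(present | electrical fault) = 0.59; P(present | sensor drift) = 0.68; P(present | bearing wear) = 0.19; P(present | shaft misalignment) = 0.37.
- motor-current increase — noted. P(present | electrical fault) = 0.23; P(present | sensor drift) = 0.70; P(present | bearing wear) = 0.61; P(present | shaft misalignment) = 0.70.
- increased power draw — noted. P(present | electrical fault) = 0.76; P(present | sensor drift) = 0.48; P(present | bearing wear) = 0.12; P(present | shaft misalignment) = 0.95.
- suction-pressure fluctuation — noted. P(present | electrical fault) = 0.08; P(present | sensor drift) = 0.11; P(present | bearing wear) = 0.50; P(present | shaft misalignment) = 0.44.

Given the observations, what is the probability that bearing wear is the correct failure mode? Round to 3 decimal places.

0.029

By Bayes' rule with conditional independence, the unnormalized weight for each hypothesis is prior × ∏ likelihoods:
  electrical fault: 0.24 × 0.59 × 0.23 × 0.76 × 0.08 = 0.0019801
  sensor drift: 0.52 × 0.68 × 0.70 × 0.48 × 0.11 = 0.013069
  bearing wear: 0.12 × 0.19 × 0.61 × 0.12 × 0.50 = 0.00083448
  shaft misalignment: 0.12 × 0.37 × 0.70 × 0.95 × 0.44 = 0.012991
The unnormalized weights sum to 0.028875.
P(bearing wear | evidence) = 0.00083448 / 0.028875 ≈ 0.029.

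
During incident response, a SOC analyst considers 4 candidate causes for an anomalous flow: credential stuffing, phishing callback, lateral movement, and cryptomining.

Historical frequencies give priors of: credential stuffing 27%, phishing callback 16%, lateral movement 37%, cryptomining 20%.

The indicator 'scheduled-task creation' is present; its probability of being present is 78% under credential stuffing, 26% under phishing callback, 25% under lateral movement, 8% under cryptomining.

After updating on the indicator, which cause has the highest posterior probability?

By Bayes' rule, the unnormalized weight for each hypothesis is prior × likelihood:
  credential stuffing: 0.27 × 0.78 = 0.2106
  phishing callback: 0.16 × 0.26 = 0.0416
  lateral movement: 0.37 × 0.25 = 0.0925
  cryptomining: 0.20 × 0.08 = 0.016
Marginal likelihood of the evidence = 0.3607.
P(credential stuffing | evidence) ≈ 0.2106 / 0.3607 ≈ 0.584
P(phishing callback | evidence) ≈ 0.0416 / 0.3607 ≈ 0.115
P(lateral movement | evidence) ≈ 0.0925 / 0.3607 ≈ 0.256
P(cryptomining | evidence) ≈ 0.016 / 0.3607 ≈ 0.044
The largest is 0.584, so credential stuffing is most probable.

credential stuffing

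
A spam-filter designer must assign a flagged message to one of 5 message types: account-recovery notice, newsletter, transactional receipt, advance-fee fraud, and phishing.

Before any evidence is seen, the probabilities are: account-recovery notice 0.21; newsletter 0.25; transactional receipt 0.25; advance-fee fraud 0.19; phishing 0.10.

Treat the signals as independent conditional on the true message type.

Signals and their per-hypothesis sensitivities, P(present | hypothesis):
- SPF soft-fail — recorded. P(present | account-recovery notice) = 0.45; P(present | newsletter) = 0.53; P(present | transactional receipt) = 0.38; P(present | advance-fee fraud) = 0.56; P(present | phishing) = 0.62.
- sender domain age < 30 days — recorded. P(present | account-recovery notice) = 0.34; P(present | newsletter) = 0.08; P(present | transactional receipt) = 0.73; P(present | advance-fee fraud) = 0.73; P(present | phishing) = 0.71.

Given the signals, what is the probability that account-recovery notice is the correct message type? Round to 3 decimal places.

By Bayes' rule with conditional independence, the unnormalized weight for each hypothesis is prior × ∏ likelihoods:
  account-recovery notice: 0.21 × 0.45 × 0.34 = 0.03213
  newsletter: 0.25 × 0.53 × 0.08 = 0.0106
  transactional receipt: 0.25 × 0.38 × 0.73 = 0.06935
  advance-fee fraud: 0.19 × 0.56 × 0.73 = 0.077672
  phishing: 0.10 × 0.62 × 0.71 = 0.04402
Normalizing constant Z = 0.03213 + 0.0106 + 0.06935 + 0.077672 + 0.04402 = 0.23377.
P(account-recovery notice | evidence) = 0.03213 / 0.23377 ≈ 0.137.

0.137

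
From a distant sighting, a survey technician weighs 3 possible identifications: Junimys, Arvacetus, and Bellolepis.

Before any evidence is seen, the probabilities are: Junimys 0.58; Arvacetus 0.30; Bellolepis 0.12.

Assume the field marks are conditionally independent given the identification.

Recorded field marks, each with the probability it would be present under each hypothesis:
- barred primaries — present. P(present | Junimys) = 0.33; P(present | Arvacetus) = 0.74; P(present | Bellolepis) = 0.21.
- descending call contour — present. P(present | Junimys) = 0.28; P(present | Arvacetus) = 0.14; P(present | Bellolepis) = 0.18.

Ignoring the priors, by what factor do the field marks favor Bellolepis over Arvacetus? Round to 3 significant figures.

Take the product of per-field mark likelihoods under each hypothesis, then divide.
  Bellolepis: 0.21 × 0.18 = 0.0378
  Arvacetus: 0.74 × 0.14 = 0.1036
Bayes factor = 0.0378 / 0.1036 ≈ 0.365

0.365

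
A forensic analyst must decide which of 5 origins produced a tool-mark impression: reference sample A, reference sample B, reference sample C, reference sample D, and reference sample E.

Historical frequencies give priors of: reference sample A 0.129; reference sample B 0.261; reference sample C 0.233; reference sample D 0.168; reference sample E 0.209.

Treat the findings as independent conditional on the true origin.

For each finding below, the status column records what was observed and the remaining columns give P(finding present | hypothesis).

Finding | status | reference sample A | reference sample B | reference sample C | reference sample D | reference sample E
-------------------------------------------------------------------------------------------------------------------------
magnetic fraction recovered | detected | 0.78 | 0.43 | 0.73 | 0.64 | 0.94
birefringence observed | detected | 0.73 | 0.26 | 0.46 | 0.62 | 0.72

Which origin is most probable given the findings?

Multiply each prior by the joint likelihood of the evidence pattern:
  reference sample A: 0.129 × 0.78 × 0.73 = 0.073453
  reference sample B: 0.261 × 0.43 × 0.26 = 0.02918
  reference sample C: 0.233 × 0.73 × 0.46 = 0.078241
  reference sample D: 0.168 × 0.64 × 0.62 = 0.066662
  reference sample E: 0.209 × 0.94 × 0.72 = 0.14145
Marginal likelihood of the evidence = 0.38899.
P(reference sample A | evidence) ≈ 0.073453 / 0.38899 ≈ 0.189
P(reference sample B | evidence) ≈ 0.02918 / 0.38899 ≈ 0.075
P(reference sample C | evidence) ≈ 0.078241 / 0.38899 ≈ 0.201
P(reference sample D | evidence) ≈ 0.066662 / 0.38899 ≈ 0.171
P(reference sample E | evidence) ≈ 0.14145 / 0.38899 ≈ 0.364
The largest is 0.364, so reference sample E is most probable.

reference sample E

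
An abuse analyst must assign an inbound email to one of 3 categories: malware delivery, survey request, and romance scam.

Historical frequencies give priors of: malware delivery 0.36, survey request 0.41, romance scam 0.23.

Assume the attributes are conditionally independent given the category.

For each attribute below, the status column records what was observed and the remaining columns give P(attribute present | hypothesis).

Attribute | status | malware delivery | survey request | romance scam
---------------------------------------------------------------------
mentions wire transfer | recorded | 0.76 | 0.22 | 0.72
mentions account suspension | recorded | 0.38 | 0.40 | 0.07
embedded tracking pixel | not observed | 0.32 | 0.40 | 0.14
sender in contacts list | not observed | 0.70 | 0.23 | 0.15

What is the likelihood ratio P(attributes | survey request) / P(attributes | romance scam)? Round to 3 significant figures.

Take the product of per-attribute likelihoods under each hypothesis (using 1 − P(present | H) for each absent attribute), then divide.
  survey request: 0.22 × 0.40 × (1 − 0.40) × (1 − 0.23) = 0.040656
  romance scam: 0.72 × 0.07 × (1 − 0.14) × (1 − 0.15) = 0.036842
Bayes factor = 0.040656 / 0.036842 ≈ 1.10

1.10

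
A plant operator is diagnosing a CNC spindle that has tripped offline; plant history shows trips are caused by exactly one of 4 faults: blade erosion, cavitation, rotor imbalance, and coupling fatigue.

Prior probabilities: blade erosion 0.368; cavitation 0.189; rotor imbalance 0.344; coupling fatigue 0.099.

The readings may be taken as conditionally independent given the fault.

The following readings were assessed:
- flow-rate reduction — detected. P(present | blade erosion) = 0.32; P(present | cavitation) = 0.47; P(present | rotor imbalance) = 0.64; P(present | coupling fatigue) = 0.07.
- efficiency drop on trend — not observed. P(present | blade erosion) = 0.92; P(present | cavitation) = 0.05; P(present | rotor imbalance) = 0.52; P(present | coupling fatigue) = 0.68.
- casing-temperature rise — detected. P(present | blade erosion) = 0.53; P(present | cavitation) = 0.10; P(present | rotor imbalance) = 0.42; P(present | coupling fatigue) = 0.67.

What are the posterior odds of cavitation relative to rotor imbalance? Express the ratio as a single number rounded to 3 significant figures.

0.190

Posterior odds equal prior odds times the likelihood ratio; only the two competing hypotheses matter (using 1 − P(present | H) for each absent reading).
  cavitation: 0.189 × 0.47 × (1 − 0.05) × 0.10 = 0.0084388
  rotor imbalance: 0.344 × 0.64 × (1 − 0.52) × 0.42 = 0.044384
Odds(cavitation : rotor imbalance) = 0.0084388 / 0.044384 ≈ 0.190.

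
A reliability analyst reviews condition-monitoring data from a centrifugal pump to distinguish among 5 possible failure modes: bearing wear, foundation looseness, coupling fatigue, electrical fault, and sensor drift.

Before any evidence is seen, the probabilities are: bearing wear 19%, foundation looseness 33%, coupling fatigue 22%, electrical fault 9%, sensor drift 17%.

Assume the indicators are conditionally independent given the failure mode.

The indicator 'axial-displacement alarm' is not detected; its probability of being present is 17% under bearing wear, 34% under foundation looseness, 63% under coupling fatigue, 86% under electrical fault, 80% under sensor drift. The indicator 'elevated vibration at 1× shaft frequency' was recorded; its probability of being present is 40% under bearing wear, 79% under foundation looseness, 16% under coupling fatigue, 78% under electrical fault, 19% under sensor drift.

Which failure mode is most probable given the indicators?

Multiply each prior by the joint likelihood of the indicator pattern (using 1 − P(present | H) for each absent indicator):
  bearing wear: 0.19 × (1 − 0.17) × 0.40 = 0.06308
  foundation looseness: 0.33 × (1 − 0.34) × 0.79 = 0.17206
  coupling fatigue: 0.22 × (1 − 0.63) × 0.16 = 0.013024
  electrical fault: 0.09 × (1 − 0.86) × 0.78 = 0.009828
  sensor drift: 0.17 × (1 − 0.80) × 0.19 = 0.00646
The unnormalized weights sum to 0.26445.
P(bearing wear | evidence) ≈ 0.06308 / 0.26445 ≈ 0.239
P(foundation looseness | evidence) ≈ 0.17206 / 0.26445 ≈ 0.651
P(coupling fatigue | evidence) ≈ 0.013024 / 0.26445 ≈ 0.049
P(electrical fault | evidence) ≈ 0.009828 / 0.26445 ≈ 0.037
P(sensor drift | evidence) ≈ 0.00646 / 0.26445 ≈ 0.024
The largest is 0.651, so foundation looseness is most probable.

foundation looseness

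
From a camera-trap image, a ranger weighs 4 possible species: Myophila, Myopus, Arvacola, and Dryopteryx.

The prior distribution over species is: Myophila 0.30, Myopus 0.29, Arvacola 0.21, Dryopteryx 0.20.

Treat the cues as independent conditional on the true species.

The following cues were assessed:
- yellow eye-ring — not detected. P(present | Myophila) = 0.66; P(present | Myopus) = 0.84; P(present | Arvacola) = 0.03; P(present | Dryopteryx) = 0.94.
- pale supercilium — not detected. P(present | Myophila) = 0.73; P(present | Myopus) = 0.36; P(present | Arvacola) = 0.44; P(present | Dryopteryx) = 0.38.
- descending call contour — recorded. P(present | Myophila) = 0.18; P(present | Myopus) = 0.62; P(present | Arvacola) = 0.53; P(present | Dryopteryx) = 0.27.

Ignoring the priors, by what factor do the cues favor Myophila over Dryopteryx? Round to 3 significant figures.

1.65

Take the product of per-cue likelihoods under each hypothesis (using 1 − P(present | H) for each absent cue), then divide.
  Myophila: (1 − 0.66) × (1 − 0.73) × 0.18 = 0.016524
  Dryopteryx: (1 − 0.94) × (1 − 0.38) × 0.27 = 0.010044
Bayes factor = 0.016524 / 0.010044 ≈ 1.65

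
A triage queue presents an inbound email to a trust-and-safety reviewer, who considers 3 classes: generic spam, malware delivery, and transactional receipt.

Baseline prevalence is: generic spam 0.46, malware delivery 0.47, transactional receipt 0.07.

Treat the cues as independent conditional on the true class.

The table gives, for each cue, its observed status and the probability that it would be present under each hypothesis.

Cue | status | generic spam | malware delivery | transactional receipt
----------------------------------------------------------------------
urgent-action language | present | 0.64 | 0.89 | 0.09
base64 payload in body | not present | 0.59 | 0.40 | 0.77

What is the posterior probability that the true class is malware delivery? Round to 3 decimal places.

0.673

Multiply each prior by the joint likelihood of the cue pattern (using 1 − P(present | H) for each absent cue):
  generic spam: 0.46 × 0.64 × (1 − 0.59) = 0.1207
  malware delivery: 0.47 × 0.89 × (1 − 0.40) = 0.25098
  transactional receipt: 0.07 × 0.09 × (1 − 0.77) = 0.001449
The unnormalized weights sum to 0.37313.
P(malware delivery | evidence) = 0.25098 / 0.37313 ≈ 0.673.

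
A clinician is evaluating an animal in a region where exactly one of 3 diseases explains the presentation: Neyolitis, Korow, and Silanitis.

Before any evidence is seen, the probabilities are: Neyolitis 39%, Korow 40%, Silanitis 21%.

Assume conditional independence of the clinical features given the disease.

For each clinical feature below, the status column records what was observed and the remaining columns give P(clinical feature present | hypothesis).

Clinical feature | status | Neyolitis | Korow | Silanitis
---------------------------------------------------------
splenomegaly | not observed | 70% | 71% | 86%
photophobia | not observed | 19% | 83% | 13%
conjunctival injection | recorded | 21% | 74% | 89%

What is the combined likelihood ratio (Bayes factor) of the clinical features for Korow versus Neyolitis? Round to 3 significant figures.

0.715

The Bayes factor is the ratio of the joint likelihoods of the clinical feature pattern under the two hypotheses (using 1 − P(present | H) for each absent clinical feature).
  Korow: (1 − 0.71) × (1 − 0.83) × 0.74 = 0.036482
  Neyolitis: (1 − 0.70) × (1 − 0.19) × 0.21 = 0.05103
Bayes factor = 0.036482 / 0.05103 ≈ 0.715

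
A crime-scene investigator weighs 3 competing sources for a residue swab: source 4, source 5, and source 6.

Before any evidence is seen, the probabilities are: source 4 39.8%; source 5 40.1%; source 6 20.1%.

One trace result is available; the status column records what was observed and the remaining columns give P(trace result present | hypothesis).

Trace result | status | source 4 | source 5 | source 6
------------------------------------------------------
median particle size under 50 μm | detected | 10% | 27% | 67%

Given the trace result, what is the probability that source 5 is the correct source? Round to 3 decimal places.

For each hypothesis, the unnormalized posterior weight is prior × likelihood:
  source 4: 0.398 × 0.10 = 0.0398
  source 5: 0.401 × 0.27 = 0.10827
  source 6: 0.201 × 0.67 = 0.13467
Normalizing constant Z = 0.0398 + 0.10827 + 0.13467 = 0.28274.
P(source 5 | evidence) = 0.10827 / 0.28274 ≈ 0.383.

0.383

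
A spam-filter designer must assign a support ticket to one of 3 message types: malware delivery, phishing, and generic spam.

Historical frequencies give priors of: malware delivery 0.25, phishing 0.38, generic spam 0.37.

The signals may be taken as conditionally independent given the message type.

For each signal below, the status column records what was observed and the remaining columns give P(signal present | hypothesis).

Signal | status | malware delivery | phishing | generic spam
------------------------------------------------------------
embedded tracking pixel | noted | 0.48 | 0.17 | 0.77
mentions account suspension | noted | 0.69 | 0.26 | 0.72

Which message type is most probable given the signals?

generic spam

Multiply each prior by the joint likelihood of the signal pattern:
  malware delivery: 0.25 × 0.48 × 0.69 = 0.0828
  phishing: 0.38 × 0.17 × 0.26 = 0.016796
  generic spam: 0.37 × 0.77 × 0.72 = 0.20513
Marginal likelihood of the evidence = 0.30472.
P(malware delivery | evidence) ≈ 0.0828 / 0.30472 ≈ 0.272
P(phishing | evidence) ≈ 0.016796 / 0.30472 ≈ 0.055
P(generic spam | evidence) ≈ 0.20513 / 0.30472 ≈ 0.673
The largest is 0.673, so generic spam is most probable.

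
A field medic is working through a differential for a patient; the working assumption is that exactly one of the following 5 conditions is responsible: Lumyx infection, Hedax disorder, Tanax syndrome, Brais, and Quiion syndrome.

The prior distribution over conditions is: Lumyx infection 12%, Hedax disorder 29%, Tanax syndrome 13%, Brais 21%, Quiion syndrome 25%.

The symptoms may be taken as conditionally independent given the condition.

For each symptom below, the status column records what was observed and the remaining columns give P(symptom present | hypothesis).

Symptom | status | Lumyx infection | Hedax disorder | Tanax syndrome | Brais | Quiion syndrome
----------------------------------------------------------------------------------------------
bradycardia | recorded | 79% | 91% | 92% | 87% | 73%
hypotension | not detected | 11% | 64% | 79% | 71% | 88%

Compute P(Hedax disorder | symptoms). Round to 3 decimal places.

0.340

For each hypothesis, the unnormalized posterior weight is prior × product of the symptom likelihoods (using 1 − P(present | H) for each absent symptom):
  Lumyx infection: 0.12 × 0.79 × (1 − 0.11) = 0.084372
  Hedax disorder: 0.29 × 0.91 × (1 − 0.64) = 0.095004
  Tanax syndrome: 0.13 × 0.92 × (1 − 0.79) = 0.025116
  Brais: 0.21 × 0.87 × (1 − 0.71) = 0.052983
  Quiion syndrome: 0.25 × 0.73 × (1 − 0.88) = 0.0219
Marginal likelihood of the evidence = 0.27937.
P(Hedax disorder | evidence) = 0.095004 / 0.27937 ≈ 0.340.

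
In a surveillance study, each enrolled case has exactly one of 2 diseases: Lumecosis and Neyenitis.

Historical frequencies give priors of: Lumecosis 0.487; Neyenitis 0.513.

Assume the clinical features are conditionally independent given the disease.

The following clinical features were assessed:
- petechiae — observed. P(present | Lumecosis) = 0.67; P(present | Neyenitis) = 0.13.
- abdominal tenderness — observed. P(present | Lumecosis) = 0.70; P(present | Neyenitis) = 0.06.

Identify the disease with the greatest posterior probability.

For each hypothesis, the unnormalized posterior weight is prior × product of the clinical feature likelihoods:
  Lumecosis: 0.487 × 0.67 × 0.70 = 0.2284
  Neyenitis: 0.513 × 0.13 × 0.06 = 0.0040014
Normalizing constant Z = 0.2284 + 0.0040014 = 0.2324.
P(Lumecosis | evidence) ≈ 0.2284 / 0.2324 ≈ 0.983
P(Neyenitis | evidence) ≈ 0.0040014 / 0.2324 ≈ 0.017
The largest is 0.983, so Lumecosis is most probable.

Lumecosis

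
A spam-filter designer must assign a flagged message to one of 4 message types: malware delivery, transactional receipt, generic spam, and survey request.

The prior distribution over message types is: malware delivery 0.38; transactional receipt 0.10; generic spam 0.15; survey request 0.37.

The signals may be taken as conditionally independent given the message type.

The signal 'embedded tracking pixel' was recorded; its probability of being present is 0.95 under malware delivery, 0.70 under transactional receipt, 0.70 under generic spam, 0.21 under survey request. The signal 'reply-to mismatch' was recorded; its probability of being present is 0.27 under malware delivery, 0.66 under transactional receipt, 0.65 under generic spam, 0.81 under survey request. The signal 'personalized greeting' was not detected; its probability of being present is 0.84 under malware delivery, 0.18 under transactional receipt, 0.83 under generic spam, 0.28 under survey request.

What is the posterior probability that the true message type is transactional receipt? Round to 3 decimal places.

0.343

For each hypothesis, the unnormalized posterior weight is prior × product of the signal likelihoods (using 1 − P(present | H) for each absent signal):
  malware delivery: 0.38 × 0.95 × 0.27 × (1 − 0.84) = 0.015595
  transactional receipt: 0.10 × 0.70 × 0.66 × (1 − 0.18) = 0.037884
  generic spam: 0.15 × 0.70 × 0.65 × (1 − 0.83) = 0.011603
  survey request: 0.37 × 0.21 × 0.81 × (1 − 0.28) = 0.045315
Normalizing constant Z = 0.015595 + 0.037884 + 0.011603 + 0.045315 = 0.1104.
P(transactional receipt | evidence) = 0.037884 / 0.1104 ≈ 0.343.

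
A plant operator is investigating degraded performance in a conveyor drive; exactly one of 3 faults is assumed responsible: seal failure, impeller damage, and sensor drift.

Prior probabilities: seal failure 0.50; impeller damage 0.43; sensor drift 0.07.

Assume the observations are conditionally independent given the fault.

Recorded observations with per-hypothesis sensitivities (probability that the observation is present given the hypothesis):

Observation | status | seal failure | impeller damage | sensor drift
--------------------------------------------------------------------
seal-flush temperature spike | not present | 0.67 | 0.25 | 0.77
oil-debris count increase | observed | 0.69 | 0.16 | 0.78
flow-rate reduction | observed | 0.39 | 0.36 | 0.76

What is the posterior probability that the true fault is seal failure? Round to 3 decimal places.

0.612

Multiply each prior by the joint likelihood of the evidence pattern (using 1 − P(present | H) for each absent observation):
  seal failure: 0.50 × (1 − 0.67) × 0.69 × 0.39 = 0.044401
  impeller damage: 0.43 × (1 − 0.25) × 0.16 × 0.36 = 0.018576
  sensor drift: 0.07 × (1 − 0.77) × 0.78 × 0.76 = 0.0095441
Marginal likelihood of the evidence = 0.072522.
P(seal failure | evidence) = 0.044401 / 0.072522 ≈ 0.612.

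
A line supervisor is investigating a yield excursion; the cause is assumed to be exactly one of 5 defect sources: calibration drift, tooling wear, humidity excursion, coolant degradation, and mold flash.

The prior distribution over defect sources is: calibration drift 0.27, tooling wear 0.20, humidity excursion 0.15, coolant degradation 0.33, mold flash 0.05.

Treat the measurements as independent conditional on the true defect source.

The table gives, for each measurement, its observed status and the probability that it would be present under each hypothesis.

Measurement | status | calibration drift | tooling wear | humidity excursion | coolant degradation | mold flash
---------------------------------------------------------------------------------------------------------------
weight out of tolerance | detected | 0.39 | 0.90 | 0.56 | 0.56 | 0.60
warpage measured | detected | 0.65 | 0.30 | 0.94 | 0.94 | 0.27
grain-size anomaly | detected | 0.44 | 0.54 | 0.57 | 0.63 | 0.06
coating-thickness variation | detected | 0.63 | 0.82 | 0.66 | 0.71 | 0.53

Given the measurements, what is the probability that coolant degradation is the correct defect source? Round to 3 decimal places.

0.516

Multiply each prior by the joint likelihood of the measurement pattern:
  calibration drift: 0.27 × 0.39 × 0.65 × 0.44 × 0.63 = 0.018973
  tooling wear: 0.20 × 0.90 × 0.30 × 0.54 × 0.82 = 0.023911
  humidity excursion: 0.15 × 0.56 × 0.94 × 0.57 × 0.66 = 0.029705
  coolant degradation: 0.33 × 0.56 × 0.94 × 0.63 × 0.71 = 0.077701
  mold flash: 0.05 × 0.60 × 0.27 × 0.06 × 0.53 = 0.00025758
The unnormalized weights sum to 0.15055.
P(coolant degradation | evidence) = 0.077701 / 0.15055 ≈ 0.516.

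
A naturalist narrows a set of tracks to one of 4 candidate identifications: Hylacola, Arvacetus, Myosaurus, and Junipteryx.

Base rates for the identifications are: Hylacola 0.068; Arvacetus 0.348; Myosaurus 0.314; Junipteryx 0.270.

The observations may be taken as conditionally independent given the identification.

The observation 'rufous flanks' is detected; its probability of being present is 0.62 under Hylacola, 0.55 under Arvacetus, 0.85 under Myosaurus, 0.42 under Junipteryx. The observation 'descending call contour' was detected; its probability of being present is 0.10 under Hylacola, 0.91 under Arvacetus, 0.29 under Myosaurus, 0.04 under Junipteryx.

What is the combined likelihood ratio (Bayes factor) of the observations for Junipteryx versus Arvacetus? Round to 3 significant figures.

Take the product of per-observation likelihoods under each hypothesis, then divide.
  Junipteryx: 0.42 × 0.04 = 0.0168
  Arvacetus: 0.55 × 0.91 = 0.5005
Bayes factor = 0.0168 / 0.5005 ≈ 0.0336

0.0336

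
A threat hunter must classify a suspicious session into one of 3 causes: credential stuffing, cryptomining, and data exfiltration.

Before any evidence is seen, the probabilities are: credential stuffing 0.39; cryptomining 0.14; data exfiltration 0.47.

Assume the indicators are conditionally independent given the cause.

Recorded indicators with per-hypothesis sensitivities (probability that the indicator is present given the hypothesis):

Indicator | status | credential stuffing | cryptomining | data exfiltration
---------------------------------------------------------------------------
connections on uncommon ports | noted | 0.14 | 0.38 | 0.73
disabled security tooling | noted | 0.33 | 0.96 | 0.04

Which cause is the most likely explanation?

cryptomining

For each hypothesis, the unnormalized posterior weight is prior × product of the indicator likelihoods:
  credential stuffing: 0.39 × 0.14 × 0.33 = 0.018018
  cryptomining: 0.14 × 0.38 × 0.96 = 0.051072
  data exfiltration: 0.47 × 0.73 × 0.04 = 0.013724
Marginal likelihood of the evidence = 0.082814.
P(credential stuffing | evidence) ≈ 0.018018 / 0.082814 ≈ 0.218
P(cryptomining | evidence) ≈ 0.051072 / 0.082814 ≈ 0.617
P(data exfiltration | evidence) ≈ 0.013724 / 0.082814 ≈ 0.166
The largest is 0.617, so cryptomining is most probable.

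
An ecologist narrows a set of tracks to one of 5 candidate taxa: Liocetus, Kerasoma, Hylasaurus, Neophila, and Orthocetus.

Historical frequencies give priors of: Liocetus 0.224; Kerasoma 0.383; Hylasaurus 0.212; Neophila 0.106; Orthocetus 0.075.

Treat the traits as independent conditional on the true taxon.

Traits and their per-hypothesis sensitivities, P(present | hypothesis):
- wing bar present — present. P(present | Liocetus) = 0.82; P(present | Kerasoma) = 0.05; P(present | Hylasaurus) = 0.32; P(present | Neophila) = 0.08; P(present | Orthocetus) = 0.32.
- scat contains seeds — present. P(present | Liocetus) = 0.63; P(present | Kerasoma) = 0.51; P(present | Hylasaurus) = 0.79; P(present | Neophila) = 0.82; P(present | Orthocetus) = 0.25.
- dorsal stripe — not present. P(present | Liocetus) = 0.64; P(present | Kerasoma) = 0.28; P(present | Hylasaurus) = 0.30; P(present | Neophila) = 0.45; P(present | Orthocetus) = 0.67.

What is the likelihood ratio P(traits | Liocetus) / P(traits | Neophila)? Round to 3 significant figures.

Joint likelihood of the trait pattern under each hypothesis (using 1 − P(present | H) for each absent trait):
  Liocetus: 0.82 × 0.63 × (1 − 0.64) = 0.18598
  Neophila: 0.08 × 0.82 × (1 − 0.45) = 0.03608
Bayes factor = 0.18598 / 0.03608 ≈ 5.15

5.15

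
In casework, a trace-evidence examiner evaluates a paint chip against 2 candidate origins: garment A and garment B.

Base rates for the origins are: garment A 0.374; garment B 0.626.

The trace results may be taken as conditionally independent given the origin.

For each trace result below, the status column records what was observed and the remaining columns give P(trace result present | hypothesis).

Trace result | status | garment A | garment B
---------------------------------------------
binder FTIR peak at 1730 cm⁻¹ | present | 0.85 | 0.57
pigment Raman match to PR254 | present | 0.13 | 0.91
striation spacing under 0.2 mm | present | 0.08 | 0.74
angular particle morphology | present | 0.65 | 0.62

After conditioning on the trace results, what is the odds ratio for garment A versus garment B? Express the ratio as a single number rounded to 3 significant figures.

Unnormalized posterior weight (prior times the trace result likelihoods) for each of the two hypotheses:
  garment A: 0.374 × 0.85 × 0.13 × 0.08 × 0.65 = 0.002149
  garment B: 0.626 × 0.57 × 0.91 × 0.74 × 0.62 = 0.14898
Posterior odds = 0.002149 / 0.14898 ≈ 0.0144.

0.0144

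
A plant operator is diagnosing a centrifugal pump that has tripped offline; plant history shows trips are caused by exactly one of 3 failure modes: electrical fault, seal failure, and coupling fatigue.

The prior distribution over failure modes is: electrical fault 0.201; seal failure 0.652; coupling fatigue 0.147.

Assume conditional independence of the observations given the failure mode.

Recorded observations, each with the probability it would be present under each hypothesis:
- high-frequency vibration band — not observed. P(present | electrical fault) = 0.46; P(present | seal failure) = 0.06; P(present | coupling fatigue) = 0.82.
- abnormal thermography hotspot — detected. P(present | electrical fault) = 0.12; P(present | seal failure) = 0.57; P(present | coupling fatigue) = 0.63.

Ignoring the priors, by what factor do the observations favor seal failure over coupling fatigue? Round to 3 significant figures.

4.72

Take the product of per-observation likelihoods under each hypothesis (using 1 − P(present | H) for each absent observation), then divide.
  seal failure: (1 − 0.06) × 0.57 = 0.5358
  coupling fatigue: (1 − 0.82) × 0.63 = 0.1134
Bayes factor = 0.5358 / 0.1134 ≈ 4.72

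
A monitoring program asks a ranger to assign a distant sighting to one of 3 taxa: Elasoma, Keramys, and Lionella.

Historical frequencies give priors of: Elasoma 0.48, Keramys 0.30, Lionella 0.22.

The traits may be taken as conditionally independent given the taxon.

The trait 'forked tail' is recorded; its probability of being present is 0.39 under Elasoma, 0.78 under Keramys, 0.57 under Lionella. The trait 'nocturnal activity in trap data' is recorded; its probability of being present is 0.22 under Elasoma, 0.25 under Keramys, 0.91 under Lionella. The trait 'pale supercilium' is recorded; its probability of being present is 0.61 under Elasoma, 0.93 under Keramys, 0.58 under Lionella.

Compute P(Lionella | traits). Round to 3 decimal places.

0.454

Multiply each prior by the joint likelihood of the trait pattern:
  Elasoma: 0.48 × 0.39 × 0.22 × 0.61 = 0.025122
  Keramys: 0.30 × 0.78 × 0.25 × 0.93 = 0.054405
  Lionella: 0.22 × 0.57 × 0.91 × 0.58 = 0.066186
The unnormalized weights sum to 0.14571.
P(Lionella | evidence) = 0.066186 / 0.14571 ≈ 0.454.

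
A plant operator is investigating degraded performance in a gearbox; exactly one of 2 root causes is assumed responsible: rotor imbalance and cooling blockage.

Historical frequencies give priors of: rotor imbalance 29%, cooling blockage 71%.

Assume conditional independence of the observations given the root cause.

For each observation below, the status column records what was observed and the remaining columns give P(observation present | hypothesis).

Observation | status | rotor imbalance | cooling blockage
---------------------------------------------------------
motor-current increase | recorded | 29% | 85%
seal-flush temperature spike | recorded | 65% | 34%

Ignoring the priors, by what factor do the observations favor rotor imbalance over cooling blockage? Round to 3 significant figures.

0.652

Take the product of per-observation likelihoods under each hypothesis, then divide.
  rotor imbalance: 0.29 × 0.65 = 0.1885
  cooling blockage: 0.85 × 0.34 = 0.289
Bayes factor = 0.1885 / 0.289 ≈ 0.652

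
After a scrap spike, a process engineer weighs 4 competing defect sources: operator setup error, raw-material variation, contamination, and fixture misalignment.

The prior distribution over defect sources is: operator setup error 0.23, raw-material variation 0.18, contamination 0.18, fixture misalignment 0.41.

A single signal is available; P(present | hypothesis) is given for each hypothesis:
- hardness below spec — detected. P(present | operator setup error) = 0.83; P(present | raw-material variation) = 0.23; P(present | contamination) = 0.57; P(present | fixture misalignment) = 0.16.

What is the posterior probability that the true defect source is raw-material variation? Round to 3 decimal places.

For each hypothesis, the unnormalized posterior weight is prior × likelihood:
  operator setup error: 0.23 × 0.83 = 0.1909
  raw-material variation: 0.18 × 0.23 = 0.0414
  contamination: 0.18 × 0.57 = 0.1026
  fixture misalignment: 0.41 × 0.16 = 0.0656
Normalizing constant Z = 0.1909 + 0.0414 + 0.1026 + 0.0656 = 0.4005.
P(raw-material variation | evidence) = 0.0414 / 0.4005 ≈ 0.103.

0.103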